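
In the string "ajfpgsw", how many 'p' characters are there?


Input string: 'ajfpgsw'
Target character: 'p'
Scan each position: s[3]='p'
Matches found at indices: 3
Total: 1


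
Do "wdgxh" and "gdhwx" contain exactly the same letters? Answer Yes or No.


String 1: 'wdgxh' -> sorted: 'dghwx'
String 2: 'gdhwx' -> sorted: 'dghwx'
Compare sorted forms: 'dghwx' == 'dghwx'
Anagram: Yes


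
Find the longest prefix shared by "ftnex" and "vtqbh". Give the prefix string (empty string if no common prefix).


String 1: 'ftnex'
String 2: 'vtqbh'
Compare position by position:
pos 0: 'f' vs 'v' differ -> stop
Longest common prefix: "" (length 0)


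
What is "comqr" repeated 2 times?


Input string: 'comqr'
Operation: repeat 2 times
Concatenation: 'comqr' + 'comqr'
Result: comqrcomqr


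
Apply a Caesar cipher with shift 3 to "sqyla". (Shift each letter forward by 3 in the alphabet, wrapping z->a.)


Input: 'sqyla', shift = 3
Operation: for each letter, (position + 3) mod 26
Mapping: 's'(18+3=21)->'v', 'q'(16+3=19)->'t', 'y'(24+3=27, 27 mod 26=1)->'b', 'l'(11+3=14)->'o', 'a'(0+3=3)->'d'
Result: vtbod


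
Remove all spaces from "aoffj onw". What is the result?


Input string: 'aoffj onw'
Operation: remove all spaces
Words: 'aoffj', 'onw'
Join without spaces: aoffjonw


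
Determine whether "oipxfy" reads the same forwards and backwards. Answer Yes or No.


Input string: 'oipxfy'
Reversed: 'yfxpio'
Compare pairs: s[0]='o' vs s[5]='y' (mismatch), s[1]='i' vs s[4]='f' (mismatch), s[2]='p' vs s[3]='x' (mismatch)
Palindrome: No


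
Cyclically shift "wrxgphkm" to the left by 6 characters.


Input: 'wrxgphkm', shift = 6
Operation: split at index 6 and swap parts
Front part s[0:6] = 'wrxgph'
Back part s[6:] = 'km'
Rotated = back + front = 'km' + 'wrxgph'
Result: kmwrxgph


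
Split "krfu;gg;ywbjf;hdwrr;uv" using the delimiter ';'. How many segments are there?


Input string: 'krfu;gg;ywbjf;hdwrr;uv'
Delimiter: ';'
Split result: 'krfu', 'gg', 'ywbjf', 'hdwrr', 'uv'
Number of parts: 5


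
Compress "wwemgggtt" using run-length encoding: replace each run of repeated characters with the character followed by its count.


Input: 'wwemgggtt'
Operation: identify consecutive runs
Runs: 'ww' -> w2, 'e' -> e1, 'm' -> m1, 'ggg' -> g3, 'tt' -> t2
Encoded: w2e1m1g3t2


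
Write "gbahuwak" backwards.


Input string: 'gbahuwak'
Operation: reverse character order
Original order: 'g' -> 'b' -> 'a' -> 'h' -> 'u' -> 'w' -> 'a' -> 'k'
Reversed order: 'k' -> 'a' -> 'w' -> 'u' -> 'h' -> 'a' -> 'b' -> 'g'
Result: kawuhabg


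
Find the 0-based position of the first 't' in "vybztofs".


Input string: 'vybztofs'
Target: 't'
Scanning left to right: s[0]='v', s[1]='y', s[2]='b', s[3]='z', s[4]='t'
First match at index: 4


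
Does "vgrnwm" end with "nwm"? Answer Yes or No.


Input string: 'vgrnwm'
Suffix to check: 'nwm'
Last 3 characters of input: 'nwm'
Match: True
Result: Yes


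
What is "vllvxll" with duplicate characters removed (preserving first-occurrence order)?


Input: 'vllvxll'
Operation: keep first occurrence of each character
Scan: s[0]='v' new -> keep; s[1]='l' new -> keep; s[2]='l' seen -> skip; s[3]='v' seen -> skip; s[4]='x' new -> keep; s[5]='l' seen -> skip; s[6]='l' seen -> skip
Result: vlx


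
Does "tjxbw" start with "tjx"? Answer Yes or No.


Input string: 'tjxbw'
Prefix to check: 'tjx'
First 3 characters of input: 'tjx'
Match: True
Result: Yes


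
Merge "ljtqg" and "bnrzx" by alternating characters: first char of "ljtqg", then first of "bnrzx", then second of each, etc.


String 1: 'ljtqg'
String 2: 'bnrzx'
Operation: alternate characters
Pairs: 'l'+'b', 'j'+'n', 't'+'r', 'q'+'z', 'g'+'x'
Result: lbjntrqzgx


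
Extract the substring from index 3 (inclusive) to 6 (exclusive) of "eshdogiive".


Input string: 'eshdogiive'
Operation: slice [3:6]
Extract characters: s[3]='d', s[4]='o', s[5]='g'
Result: dog


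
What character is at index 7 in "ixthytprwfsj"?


Input string: 'ixthytprwfsj'
Operation: get character at index 7
Index mapping: s[0]='i', s[1]='x', s[2]='t', s[3]='h', s[4]='y', s[5]='t', s[6]='p', s[7]='r'
Result: 'r'


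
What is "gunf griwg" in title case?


Input string: 'gunf griwg'
Operation: capitalize first letter of each word
Word transformations: 'gunf'->'Gunf', 'griwg'->'Griwg'
Result: Gunf Griwg


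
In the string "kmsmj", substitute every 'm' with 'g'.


Input string: 'kmsmj'
Operation: replace 'm' with 'g'
Positions of 'm': 1, 3
After replacement: kgsgj


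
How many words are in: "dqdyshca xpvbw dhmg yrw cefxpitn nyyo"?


Input string: 'dqdyshca xpvbw dhmg yrw cefxpitn nyyo'
Operation: split by spaces
Words found: 'dqdyshca', 'xpvbw', 'dhmg', 'yrw', 'cefxpitn', 'nyyo'
Word count: 6


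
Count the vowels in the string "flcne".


Input string: 'flcne'
Operation: count vowels (a, e, i, o, u)
Scan: s[0]='f', s[1]='l', s[2]='c', s[3]='n', s[4]='e' (vowel)
Vowels found: 1
Result: 1


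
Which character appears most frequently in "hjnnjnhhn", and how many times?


Input: 'hjnnjnhhn'
Operation: tally each character
Counts: 'h':3, 'j':2, 'n':4
Maximum: 'n' appears 4 times


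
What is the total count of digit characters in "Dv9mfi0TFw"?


Input string: 'Dv9mfi0TFw'
Operation: count digit characters (0-9)
Scan: 'D', 'v', '9'(digit), 'm', 'f', 'i', '0'(digit), 'T', 'F', 'w'
Digits found: 2
Result: 2


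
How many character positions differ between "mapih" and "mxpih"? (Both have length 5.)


String 1: 'mapih'
String 2: 'mxpih'
Compare each position: pos 0: 'm'=='m', pos 1: 'a'!='x', pos 2: 'p'=='p', pos 3: 'i'=='i', pos 4: 'h'=='h'
Differing positions: 1
Hamming distance: 1


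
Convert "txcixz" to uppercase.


Input string: 'txcixz'
Operation: convert each letter to uppercase
Mapping: 't'->'T', 'x'->'X', 'c'->'C', 'i'->'I', 'x'->'X', 'z'->'Z'
Result: TXCIXZ


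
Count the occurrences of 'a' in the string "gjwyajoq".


Input string: 'gjwyajoq'
Target character: 'a'
Scan each position: s[4]='a'
Matches found at indices: 4
Total: 1


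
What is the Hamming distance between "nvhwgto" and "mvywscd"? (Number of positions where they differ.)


String 1: 'nvhwgto'
String 2: 'mvywscd'
Compare each position: pos 0: 'n'!='m', pos 1: 'v'=='v', pos 2: 'h'!='y', pos 3: 'w'=='w', pos 4: 'g'!='s', pos 5: 't'!='c', pos 6: 'o'!='d'
Differing positions: 5
Hamming distance: 5


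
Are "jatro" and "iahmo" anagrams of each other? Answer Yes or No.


String 1: 'jatro' -> sorted: 'ajort'
String 2: 'iahmo' -> sorted: 'ahimo'
Compare sorted forms: 'ajort' != 'ahimo'
Anagram: No


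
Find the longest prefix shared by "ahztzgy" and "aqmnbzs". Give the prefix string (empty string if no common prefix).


String 1: 'ahztzgy'
String 2: 'aqmnbzs'
Compare position by position:
pos 0: 'a' vs 'a' match
pos 1: 'h' vs 'q' differ -> stop
Longest common prefix: "a" (length 1)


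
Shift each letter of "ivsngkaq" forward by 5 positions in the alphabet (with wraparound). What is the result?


Input: 'ivsngkaq', shift = 5
Operation: for each letter, (position + 5) mod 26
Mapping: 'i'(8+5=13)->'n', 'v'(21+5=26, 26 mod 26=0)->'a', 's'(18+5=23)->'x', 'n'(13+5=18)->'s', 'g'(6+5=11)->'l', 'k'(10+5=15)->'p', 'a'(0+5=5)->'f', 'q'(16+5=21)->'v'
Result: naxslpfv


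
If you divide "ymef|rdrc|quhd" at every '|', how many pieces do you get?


Input string: 'ymef|rdrc|quhd'
Delimiter: '|'
Split result: 'ymef', 'rdrc', 'quhd'
Number of parts: 3


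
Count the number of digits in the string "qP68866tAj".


Input string: 'qP68866tAj'
Operation: count digit characters (0-9)
Scan: 'q', 'P', '6'(digit), '8'(digit), '8'(digit), '6'(digit), '6'(digit), 't', 'A', 'j'
Digits found: 5
Result: 5


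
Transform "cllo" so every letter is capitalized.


Input string: 'cllo'
Operation: convert each letter to uppercase
Mapping: 'c'->'C', 'l'->'L', 'l'->'L', 'o'->'O'
Result: CLLO


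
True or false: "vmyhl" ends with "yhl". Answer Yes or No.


Input string: 'vmyhl'
Suffix to check: 'yhl'
Last 3 characters of input: 'yhl'
Match: True
Result: Yes


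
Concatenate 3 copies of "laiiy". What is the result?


Input string: 'laiiy'
Operation: repeat 3 times
Concatenation: 'laiiy' + 'laiiy' + 'laiiy'
Result: laiiylaiiylaiiy


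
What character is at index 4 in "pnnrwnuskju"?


Input string: 'pnnrwnuskju'
Operation: get character at index 4
Index mapping: s[0]='p', s[1]='n', s[2]='n', s[3]='r', s[4]='w'
Result: 'w'


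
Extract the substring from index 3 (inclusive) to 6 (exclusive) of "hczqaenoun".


Input string: 'hczqaenoun'
Operation: slice [3:6]
Extract characters: s[3]='q', s[4]='a', s[5]='e'
Result: qae


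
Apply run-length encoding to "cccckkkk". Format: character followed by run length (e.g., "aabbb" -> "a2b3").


Input: 'cccckkkk'
Operation: identify consecutive runs
Runs: 'cccc' -> c4, 'kkkk' -> k4
Encoded: c4k4


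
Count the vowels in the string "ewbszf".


Input string: 'ewbszf'
Operation: count vowels (a, e, i, o, u)
Scan: s[0]='e' (vowel), s[1]='w', s[2]='b', s[3]='s', s[4]='z', s[5]='f'
Vowels found: 1
Result: 1


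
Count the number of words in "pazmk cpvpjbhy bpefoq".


Input string: 'pazmk cpvpjbhy bpefoq'
Operation: split by spaces
Words found: 'pazmk', 'cpvpjbhy', 'bpefoq'
Word count: 3


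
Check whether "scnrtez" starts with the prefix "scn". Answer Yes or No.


Input string: 'scnrtez'
Prefix to check: 'scn'
First 3 characters of input: 'scn'
Match: True
Result: Yes


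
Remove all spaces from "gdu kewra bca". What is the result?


Input string: 'gdu kewra bca'
Operation: remove all spaces
Words: 'gdu', 'kewra', 'bca'
Join without spaces: gdukewrabca


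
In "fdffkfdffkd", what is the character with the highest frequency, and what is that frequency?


Input: 'fdffkfdffkd'
Operation: tally each character
Counts: 'd':3, 'f':6, 'k':2
Maximum: 'f' appears 6 times


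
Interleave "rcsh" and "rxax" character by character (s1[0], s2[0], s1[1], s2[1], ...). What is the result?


String 1: 'rcsh'
String 2: 'rxax'
Operation: alternate characters
Pairs: 'r'+'r', 'c'+'x', 's'+'a', 'h'+'x'
Result: rrcxsahx


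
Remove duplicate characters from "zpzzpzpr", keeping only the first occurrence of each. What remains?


Input: 'zpzzpzpr'
Operation: keep first occurrence of each character
Scan: s[0]='z' new -> keep; s[1]='p' new -> keep; s[2]='z' seen -> skip; s[3]='z' seen -> skip; s[4]='p' seen -> skip; s[5]='z' seen -> skip; s[6]='p' seen -> skip; s[7]='r' new -> keep
Result: zpr


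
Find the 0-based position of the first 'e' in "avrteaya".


Input string: 'avrteaya'
Target: 'e'
Scanning left to right: s[0]='a', s[1]='v', s[2]='r', s[3]='t', s[4]='e'
First match at index: 4


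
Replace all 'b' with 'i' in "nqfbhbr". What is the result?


Input string: 'nqfbhbr'
Operation: replace 'b' with 'i'
Positions of 'b': 3, 5
After replacement: nqfihir


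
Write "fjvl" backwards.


Input string: 'fjvl'
Operation: reverse character order
Original order: 'f' -> 'j' -> 'v' -> 'l'
Reversed order: 'l' -> 'v' -> 'j' -> 'f'
Result: lvjf


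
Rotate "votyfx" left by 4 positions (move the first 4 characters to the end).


Input: 'votyfx', shift = 4
Operation: split at index 4 and swap parts
Front part s[0:4] = 'voty'
Back part s[4:] = 'fx'
Rotated = back + front = 'fx' + 'voty'
Result: fxvoty


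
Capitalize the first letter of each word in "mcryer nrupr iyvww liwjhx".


Input string: 'mcryer nrupr iyvww liwjhx'
Operation: capitalize first letter of each word
Word transformations: 'mcryer'->'Mcryer', 'nrupr'->'Nrupr', 'iyvww'->'Iyvww', 'liwjhx'->'Liwjhx'
Result: Mcryer Nrupr Iyvww Liwjhx


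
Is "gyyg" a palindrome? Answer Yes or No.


Input string: 'gyyg'
Reversed: 'gyyg'
Compare pairs: s[0]='g' vs s[3]='g' (match), s[1]='y' vs s[2]='y' (match)
Palindrome: Yes


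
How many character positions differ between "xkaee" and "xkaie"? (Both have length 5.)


String 1: 'xkaee'
String 2: 'xkaie'
Compare each position: pos 0: 'x'=='x', pos 1: 'k'=='k', pos 2: 'a'=='a', pos 3: 'e'!='i', pos 4: 'e'=='e'
Differing positions: 1
Hamming distance: 1


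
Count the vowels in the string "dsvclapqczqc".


Input string: 'dsvclapqczqc'
Operation: count vowels (a, e, i, o, u)
Scan: s[0]='d', s[1]='s', s[2]='v', s[3]='c', s[4]='l', s[5]='a' (vowel), s[6]='p', s[7]='q', s[8]='c', s[9]='z', s[10]='q', s[11]='c'
Vowels found: 1
Result: 1


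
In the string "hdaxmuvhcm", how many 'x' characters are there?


Input string: 'hdaxmuvhcm'
Target character: 'x'
Scan each position: s[3]='x'
Matches found at indices: 3
Total: 1


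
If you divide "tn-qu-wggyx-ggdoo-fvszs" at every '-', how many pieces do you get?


Input string: 'tn-qu-wggyx-ggdoo-fvszs'
Delimiter: '-'
Split result: 'tn', 'qu', 'wggyx', 'ggdoo', 'fvszs'
Number of parts: 5


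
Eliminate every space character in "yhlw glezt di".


Input string: 'yhlw glezt di'
Operation: remove all spaces
Words: 'yhlw', 'glezt', 'di'
Join without spaces: yhlwgleztdi


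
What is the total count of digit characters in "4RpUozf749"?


Input string: '4RpUozf749'
Operation: count digit characters (0-9)
Scan: '4'(digit), 'R', 'p', 'U', 'o', 'z', 'f', '7'(digit), '4'(digit), '9'(digit)
Digits found: 4
Result: 4


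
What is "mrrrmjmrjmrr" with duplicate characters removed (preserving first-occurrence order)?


Input: 'mrrrmjmrjmrr'
Operation: keep first occurrence of each character
Scan: s[0]='m' new -> keep; s[1]='r' new -> keep; s[2]='r' seen -> skip; s[3]='r' seen -> skip; s[4]='m' seen -> skip; s[5]='j' new -> keep; s[6]='m' seen -> skip; s[7]='r' seen -> skip; s[8]='j' seen -> skip; s[9]='m' seen -> skip; s[10]='r' seen -> skip; s[11]='r' seen -> skip
Result: mrj


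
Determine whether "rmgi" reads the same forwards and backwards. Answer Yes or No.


Input string: 'rmgi'
Reversed: 'igmr'
Compare pairs: s[0]='r' vs s[3]='i' (mismatch), s[1]='m' vs s[2]='g' (mismatch)
Palindrome: No


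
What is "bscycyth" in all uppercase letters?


Input string: 'bscycyth'
Operation: convert each letter to uppercase
Mapping: 'b'->'B', 's'->'S', 'c'->'C', 'y'->'Y', 'c'->'C', 'y'->'Y', 't'->'T', 'h'->'H'
Result: BSCYCYTH


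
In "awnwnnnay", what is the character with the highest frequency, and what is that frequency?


Input: 'awnwnnnay'
Operation: tally each character
Counts: 'a':2, 'n':4, 'w':2, 'y':1
Maximum: 'n' appears 4 times


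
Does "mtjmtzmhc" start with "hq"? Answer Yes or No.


Input string: 'mtjmtzmhc'
Prefix to check: 'hq'
First 2 characters of input: 'mt'
Match: False
Result: No


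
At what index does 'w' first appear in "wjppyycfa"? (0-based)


Input string: 'wjppyycfa'
Target: 'w'
Scanning left to right: s[0]='w'
First match at index: 0


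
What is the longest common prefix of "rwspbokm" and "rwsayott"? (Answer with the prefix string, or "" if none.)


String 1: 'rwspbokm'
String 2: 'rwsayott'
Compare position by position:
pos 0: 'r' vs 'r' match
pos 1: 'w' vs 'w' match
pos 2: 's' vs 's' match
pos 3: 'p' vs 'a' differ -> stop
Longest common prefix: "rws" (length 3)


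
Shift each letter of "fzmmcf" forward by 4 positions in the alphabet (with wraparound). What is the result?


Input: 'fzmmcf', shift = 4
Operation: for each letter, (position + 4) mod 26
Mapping: 'f'(5+4=9)->'j', 'z'(25+4=29, 29 mod 26=3)->'d', 'm'(12+4=16)->'q', 'm'(12+4=16)->'q', 'c'(2+4=6)->'g', 'f'(5+4=9)->'j'
Result: jdqqgj


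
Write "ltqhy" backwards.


Input string: 'ltqhy'
Operation: reverse character order
Original order: 'l' -> 't' -> 'q' -> 'h' -> 'y'
Reversed order: 'y' -> 'h' -> 'q' -> 't' -> 'l'
Result: yhqtl


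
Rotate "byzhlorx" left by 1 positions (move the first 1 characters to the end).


Input: 'byzhlorx', shift = 1
Operation: split at index 1 and swap parts
Front part s[0:1] = 'b'
Back part s[1:] = 'yzhlorx'
Rotated = back + front = 'yzhlorx' + 'b'
Result: yzhlorxb


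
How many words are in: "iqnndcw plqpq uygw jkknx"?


Input string: 'iqnndcw plqpq uygw jkknx'
Operation: split by spaces
Words found: 'iqnndcw', 'plqpq', 'uygw', 'jkknx'
Word count: 4


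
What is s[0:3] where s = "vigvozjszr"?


Input string: 'vigvozjszr'
Operation: slice [0:3]
Extract characters: s[0]='v', s[1]='i', s[2]='g'
Result: vig


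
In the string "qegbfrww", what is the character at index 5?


Input string: 'qegbfrww'
Operation: get character at index 5
Index mapping: s[0]='q', s[1]='e', s[2]='g', s[3]='b', s[4]='f', s[5]='r'
Result: 'r'


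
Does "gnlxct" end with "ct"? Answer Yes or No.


Input string: 'gnlxct'
Suffix to check: 'ct'
Last 2 characters of input: 'ct'
Match: True
Result: Yes


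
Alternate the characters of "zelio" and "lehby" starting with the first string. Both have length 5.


String 1: 'zelio'
String 2: 'lehby'
Operation: alternate characters
Pairs: 'z'+'l', 'e'+'e', 'l'+'h', 'i'+'b', 'o'+'y'
Result: zleelhiboy


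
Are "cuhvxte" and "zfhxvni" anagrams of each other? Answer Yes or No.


String 1: 'cuhvxte' -> sorted: 'cehtuvx'
String 2: 'zfhxvni' -> sorted: 'fhinvxz'
Compare sorted forms: 'cehtuvx' != 'fhinvxz'
Anagram: No


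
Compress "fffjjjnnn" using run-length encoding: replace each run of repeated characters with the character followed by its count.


Input: 'fffjjjnnn'
Operation: identify consecutive runs
Runs: 'fff' -> f3, 'jjj' -> j3, 'nnn' -> n3
Encoded: f3j3n3


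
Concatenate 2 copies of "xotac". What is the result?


Input string: 'xotac'
Operation: repeat 2 times
Concatenation: 'xotac' + 'xotac'
Result: xotacxotac


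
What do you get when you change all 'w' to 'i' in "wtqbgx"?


Input string: 'wtqbgx'
Operation: replace 'w' with 'i'
Positions of 'w': 0
After replacement: itqbgx


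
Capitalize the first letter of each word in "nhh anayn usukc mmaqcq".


Input string: 'nhh anayn usukc mmaqcq'
Operation: capitalize first letter of each word
Word transformations: 'nhh'->'Nhh', 'anayn'->'Anayn', 'usukc'->'Usukc', 'mmaqcq'->'Mmaqcq'
Result: Nhh Anayn Usukc Mmaqcq


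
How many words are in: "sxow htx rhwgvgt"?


Input string: 'sxow htx rhwgvgt'
Operation: split by spaces
Words found: 'sxow', 'htx', 'rhwgvgt'
Word count: 3


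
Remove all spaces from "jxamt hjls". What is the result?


Input string: 'jxamt hjls'
Operation: remove all spaces
Words: 'jxamt', 'hjls'
Join without spaces: jxamthjls


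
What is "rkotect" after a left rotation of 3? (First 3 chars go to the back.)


Input: 'rkotect', shift = 3
Operation: split at index 3 and swap parts
Front part s[0:3] = 'rko'
Back part s[3:] = 'tect'
Rotated = back + front = 'tect' + 'rko'
Result: tectrko


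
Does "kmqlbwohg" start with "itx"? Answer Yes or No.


Input string: 'kmqlbwohg'
Prefix to check: 'itx'
First 3 characters of input: 'kmq'
Match: False
Result: No


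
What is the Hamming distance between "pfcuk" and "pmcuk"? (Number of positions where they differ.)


String 1: 'pfcuk'
String 2: 'pmcuk'
Compare each position: pos 0: 'p'=='p', pos 1: 'f'!='m', pos 2: 'c'=='c', pos 3: 'u'=='u', pos 4: 'k'=='k'
Differing positions: 1
Hamming distance: 1


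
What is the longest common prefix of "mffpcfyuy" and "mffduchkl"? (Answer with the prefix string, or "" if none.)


String 1: 'mffpcfyuy'
String 2: 'mffduchkl'
Compare position by position:
pos 0: 'm' vs 'm' match
pos 1: 'f' vs 'f' match
pos 2: 'f' vs 'f' match
pos 3: 'p' vs 'd' differ -> stop
Longest common prefix: "mff" (length 3)


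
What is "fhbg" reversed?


Input string: 'fhbg'
Operation: reverse character order
Original order: 'f' -> 'h' -> 'b' -> 'g'
Reversed order: 'g' -> 'b' -> 'h' -> 'f'
Result: gbhf


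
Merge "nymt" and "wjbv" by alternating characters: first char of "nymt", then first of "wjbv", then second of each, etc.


String 1: 'nymt'
String 2: 'wjbv'
Operation: alternate characters
Pairs: 'n'+'w', 'y'+'j', 'm'+'b', 't'+'v'
Result: nwyjmbtv


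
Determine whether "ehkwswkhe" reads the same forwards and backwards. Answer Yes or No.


Input string: 'ehkwswkhe'
Reversed: 'ehkwswkhe'
Compare pairs: s[0]='e' vs s[8]='e' (match), s[1]='h' vs s[7]='h' (match), s[2]='k' vs s[6]='k' (match), s[3]='w' vs s[5]='w' (match)
Palindrome: Yes


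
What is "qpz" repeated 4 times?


Input string: 'qpz'
Operation: repeat 4 times
Concatenation: 'qpz' + 'qpz' + 'qpz' + 'qpz'
Result: qpzqpzqpzqpz


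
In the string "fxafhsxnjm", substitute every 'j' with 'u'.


Input string: 'fxafhsxnjm'
Operation: replace 'j' with 'u'
Positions of 'j': 8
After replacement: fxafhsxnum


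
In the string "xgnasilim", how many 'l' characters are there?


Input string: 'xgnasilim'
Target character: 'l'
Scan each position: s[6]='l'
Matches found at indices: 6
Total: 1


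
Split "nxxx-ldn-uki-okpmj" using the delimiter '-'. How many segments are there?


Input string: 'nxxx-ldn-uki-okpmj'
Delimiter: '-'
Split result: 'nxxx', 'ldn', 'uki', 'okpmj'
Number of parts: 4


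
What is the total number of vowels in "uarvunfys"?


Input string: 'uarvunfys'
Operation: count vowels (a, e, i, o, u)
Scan: s[0]='u' (vowel), s[1]='a' (vowel), s[2]='r', s[3]='v', s[4]='u' (vowel), s[5]='n', s[6]='f', s[7]='y', s[8]='s'
Vowels found: 3
Result: 3


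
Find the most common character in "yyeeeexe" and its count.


Input: 'yyeeeexe'
Operation: tally each character
Counts: 'e':5, 'x':1, 'y':2
Maximum: 'e' appears 5 times


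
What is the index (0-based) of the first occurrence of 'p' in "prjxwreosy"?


Input string: 'prjxwreosy'
Target: 'p'
Scanning left to right: s[0]='p'
First match at index: 0


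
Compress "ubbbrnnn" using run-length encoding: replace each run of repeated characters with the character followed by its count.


Input: 'ubbbrnnn'
Operation: identify consecutive runs
Runs: 'u' -> u1, 'bbb' -> b3, 'r' -> r1, 'nnn' -> n3
Encoded: u1b3r1n3


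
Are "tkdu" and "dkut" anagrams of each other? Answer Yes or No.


String 1: 'tkdu' -> sorted: 'dktu'
String 2: 'dkut' -> sorted: 'dktu'
Compare sorted forms: 'dktu' == 'dktu'
Anagram: Yes


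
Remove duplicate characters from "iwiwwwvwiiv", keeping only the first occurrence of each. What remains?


Input: 'iwiwwwvwiiv'
Operation: keep first occurrence of each character
Scan: s[0]='i' new -> keep; s[1]='w' new -> keep; s[2]='i' seen -> skip; s[3]='w' seen -> skip; s[4]='w' seen -> skip; s[5]='w' seen -> skip; s[6]='v' new -> keep; s[7]='w' seen -> skip; s[8]='i' seen -> skip; s[9]='i' seen -> skip; s[10]='v' seen -> skip
Result: iwv


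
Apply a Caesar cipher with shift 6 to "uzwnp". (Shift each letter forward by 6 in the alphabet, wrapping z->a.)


Input: 'uzwnp', shift = 6
Operation: for each letter, (position + 6) mod 26
Mapping: 'u'(20+6=26, 26 mod 26=0)->'a', 'z'(25+6=31, 31 mod 26=5)->'f', 'w'(22+6=28, 28 mod 26=2)->'c', 'n'(13+6=19)->'t', 'p'(15+6=21)->'v'
Result: afctv


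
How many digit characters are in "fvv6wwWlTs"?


Input string: 'fvv6wwWlTs'
Operation: count digit characters (0-9)
Scan: 'f', 'v', 'v', '6'(digit), 'w', 'w', 'W', 'l', 'T', 's'
Digits found: 1
Result: 1


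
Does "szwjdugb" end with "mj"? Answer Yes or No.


Input string: 'szwjdugb'
Suffix to check: 'mj'
Last 2 characters of input: 'gb'
Match: False
Result: No


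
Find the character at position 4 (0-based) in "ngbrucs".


Input string: 'ngbrucs'
Operation: get character at index 4
Index mapping: s[0]='n', s[1]='g', s[2]='b', s[3]='r', s[4]='u'
Result: 'u'


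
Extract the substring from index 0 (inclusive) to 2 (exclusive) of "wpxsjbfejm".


Input string: 'wpxsjbfejm'
Operation: slice [0:2]
Extract characters: s[0]='w', s[1]='p'
Result: wp


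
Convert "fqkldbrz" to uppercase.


Input string: 'fqkldbrz'
Operation: convert each letter to uppercase
Mapping: 'f'->'F', 'q'->'Q', 'k'->'K', 'l'->'L', 'd'->'D', 'b'->'B', 'r'->'R', 'z'->'Z'
Result: FQKLDBRZ


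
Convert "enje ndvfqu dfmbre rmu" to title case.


Input string: 'enje ndvfqu dfmbre rmu'
Operation: capitalize first letter of each word
Word transformations: 'enje'->'Enje', 'ndvfqu'->'Ndvfqu', 'dfmbre'->'Dfmbre', 'rmu'->'Rmu'
Result: Enje Ndvfqu Dfmbre Rmu


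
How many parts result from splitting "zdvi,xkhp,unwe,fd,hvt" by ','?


Input string: 'zdvi,xkhp,unwe,fd,hvt'
Delimiter: ','
Split result: 'zdvi', 'xkhp', 'unwe', 'fd', 'hvt'
Number of parts: 5


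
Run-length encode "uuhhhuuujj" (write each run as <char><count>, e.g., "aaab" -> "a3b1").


Input: 'uuhhhuuujj'
Operation: identify consecutive runs
Runs: 'uu' -> u2, 'hhh' -> h3, 'uuu' -> u3, 'jj' -> j2
Encoded: u2h3u3j2


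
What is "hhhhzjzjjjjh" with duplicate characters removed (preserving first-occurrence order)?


Input: 'hhhhzjzjjjjh'
Operation: keep first occurrence of each character
Scan: s[0]='h' new -> keep; s[1]='h' seen -> skip; s[2]='h' seen -> skip; s[3]='h' seen -> skip; s[4]='z' new -> keep; s[5]='j' new -> keep; s[6]='z' seen -> skip; s[7]='j' seen -> skip; s[8]='j' seen -> skip; s[9]='j' seen -> skip; s[10]='j' seen -> skip; s[11]='h' seen -> skip
Result: hzj


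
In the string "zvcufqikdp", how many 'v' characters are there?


Input string: 'zvcufqikdp'
Target character: 'v'
Scan each position: s[1]='v'
Matches found at indices: 1
Total: 1


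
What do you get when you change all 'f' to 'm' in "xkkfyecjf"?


Input string: 'xkkfyecjf'
Operation: replace 'f' with 'm'
Positions of 'f': 3, 8
After replacement: xkkmyecjm


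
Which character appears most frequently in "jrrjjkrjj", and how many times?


Input: 'jrrjjkrjj'
Operation: tally each character
Counts: 'j':5, 'k':1, 'r':3
Maximum: 'j' appears 5 times


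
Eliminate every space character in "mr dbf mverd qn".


Input string: 'mr dbf mverd qn'
Operation: remove all spaces
Words: 'mr', 'dbf', 'mverd', 'qn'
Join without spaces: mrdbfmverdqn


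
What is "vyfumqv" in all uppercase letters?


Input string: 'vyfumqv'
Operation: convert each letter to uppercase
Mapping: 'v'->'V', 'y'->'Y', 'f'->'F', 'u'->'U', 'm'->'M', 'q'->'Q', 'v'->'V'
Result: VYFUMQV


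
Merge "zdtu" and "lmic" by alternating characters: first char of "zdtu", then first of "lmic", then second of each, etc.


String 1: 'zdtu'
String 2: 'lmic'
Operation: alternate characters
Pairs: 'z'+'l', 'd'+'m', 't'+'i', 'u'+'c'
Result: zldmtiuc


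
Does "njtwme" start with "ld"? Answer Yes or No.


Input string: 'njtwme'
Prefix to check: 'ld'
First 2 characters of input: 'nj'
Match: False
Result: No


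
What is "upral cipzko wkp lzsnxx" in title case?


Input string: 'upral cipzko wkp lzsnxx'
Operation: capitalize first letter of each word
Word transformations: 'upral'->'Upral', 'cipzko'->'Cipzko', 'wkp'->'Wkp', 'lzsnxx'->'Lzsnxx'
Result: Upral Cipzko Wkp Lzsnxx


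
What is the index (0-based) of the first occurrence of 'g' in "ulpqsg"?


Input string: 'ulpqsg'
Target: 'g'
Scanning left to right: s[0]='u', s[1]='l', s[2]='p', s[3]='q', s[4]='s', s[5]='g'
First match at index: 5


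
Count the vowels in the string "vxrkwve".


Input string: 'vxrkwve'
Operation: count vowels (a, e, i, o, u)
Scan: s[0]='v', s[1]='x', s[2]='r', s[3]='k', s[4]='w', s[5]='v', s[6]='e' (vowel)
Vowels found: 1
Result: 1


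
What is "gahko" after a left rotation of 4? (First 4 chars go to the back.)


Input: 'gahko', shift = 4
Operation: split at index 4 and swap parts
Front part s[0:4] = 'gahk'
Back part s[4:] = 'o'
Rotated = back + front = 'o' + 'gahk'
Result: ogahk


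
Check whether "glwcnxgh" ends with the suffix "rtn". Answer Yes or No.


Input string: 'glwcnxgh'
Suffix to check: 'rtn'
Last 3 characters of input: 'xgh'
Match: False
Result: No


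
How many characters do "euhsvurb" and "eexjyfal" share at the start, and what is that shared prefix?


String 1: 'euhsvurb'
String 2: 'eexjyfal'
Compare position by position:
pos 0: 'e' vs 'e' match
pos 1: 'u' vs 'e' differ -> stop
Longest common prefix: "e" (length 1)


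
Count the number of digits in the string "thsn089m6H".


Input string: 'thsn089m6H'
Operation: count digit characters (0-9)
Scan: 't', 'h', 's', 'n', '0'(digit), '8'(digit), '9'(digit), 'm', '6'(digit), 'H'
Digits found: 4
Result: 4


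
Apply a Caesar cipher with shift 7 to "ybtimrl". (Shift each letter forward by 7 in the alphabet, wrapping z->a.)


Input: 'ybtimrl', shift = 7
Operation: for each letter, (position + 7) mod 26
Mapping: 'y'(24+7=31, 31 mod 26=5)->'f', 'b'(1+7=8)->'i', 't'(19+7=26, 26 mod 26=0)->'a', 'i'(8+7=15)->'p', 'm'(12+7=19)->'t', 'r'(17+7=24)->'y', 'l'(11+7=18)->'s'
Result: fiaptys


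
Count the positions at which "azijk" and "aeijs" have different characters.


String 1: 'azijk'
String 2: 'aeijs'
Compare each position: pos 0: 'a'=='a', pos 1: 'z'!='e', pos 2: 'i'=='i', pos 3: 'j'=='j', pos 4: 'k'!='s'
Differing positions: 2
Hamming distance: 2


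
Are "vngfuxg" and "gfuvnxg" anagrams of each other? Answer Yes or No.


String 1: 'vngfuxg' -> sorted: 'fggnuvx'
String 2: 'gfuvnxg' -> sorted: 'fggnuvx'
Compare sorted forms: 'fggnuvx' == 'fggnuvx'
Anagram: Yes


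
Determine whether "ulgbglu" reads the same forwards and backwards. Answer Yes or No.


Input string: 'ulgbglu'
Reversed: 'ulgbglu'
Compare pairs: s[0]='u' vs s[6]='u' (match), s[1]='l' vs s[5]='l' (match), s[2]='g' vs s[4]='g' (match)
Palindrome: Yes


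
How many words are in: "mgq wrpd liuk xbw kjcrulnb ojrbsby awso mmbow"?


Input string: 'mgq wrpd liuk xbw kjcrulnb ojrbsby awso mmbow'
Operation: split by spaces
Words found: 'mgq', 'wrpd', 'liuk', 'xbw', 'kjcrulnb', 'ojrbsby', 'awso', 'mmbow'
Word count: 8


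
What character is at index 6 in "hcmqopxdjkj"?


Input string: 'hcmqopxdjkj'
Operation: get character at index 6
Index mapping: s[0]='h', s[1]='c', s[2]='m', s[3]='q', s[4]='o', s[5]='p', s[6]='x'
Result: 'x'


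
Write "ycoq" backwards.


Input string: 'ycoq'
Operation: reverse character order
Original order: 'y' -> 'c' -> 'o' -> 'q'
Reversed order: 'q' -> 'o' -> 'c' -> 'y'
Result: qocy


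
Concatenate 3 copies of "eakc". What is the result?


Input string: 'eakc'
Operation: repeat 3 times
Concatenation: 'eakc' + 'eakc' + 'eakc'
Result: eakceakceakc


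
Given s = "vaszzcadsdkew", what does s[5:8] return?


Input string: 'vaszzcadsdkew'
Operation: slice [5:8]
Extract characters: s[5]='c', s[6]='a', s[7]='d'
Result: cad


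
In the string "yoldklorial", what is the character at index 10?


Input string: 'yoldklorial'
Operation: get character at index 10
Index mapping: s[0]='y', s[1]='o', s[2]='l', s[3]='d', s[4]='k', s[5]='l', s[6]='o', s[7]='r', s[8]='i', s[9]='a', s[10]='l'
Result: 'l'


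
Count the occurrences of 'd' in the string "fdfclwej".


Input string: 'fdfclwej'
Target character: 'd'
Scan each position: s[1]='d'
Matches found at indices: 1
Total: 1


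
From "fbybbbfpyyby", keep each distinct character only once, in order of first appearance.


Input: 'fbybbbfpyyby'
Operation: keep first occurrence of each character
Scan: s[0]='f' new -> keep; s[1]='b' new -> keep; s[2]='y' new -> keep; s[3]='b' seen -> skip; s[4]='b' seen -> skip; s[5]='b' seen -> skip; s[6]='f' seen -> skip; s[7]='p' new -> keep; s[8]='y' seen -> skip; s[9]='y' seen -> skip; s[10]='b' seen -> skip; s[11]='y' seen -> skip
Result: fbyp


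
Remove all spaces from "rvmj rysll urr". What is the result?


Input string: 'rvmj rysll urr'
Operation: remove all spaces
Words: 'rvmj', 'rysll', 'urr'
Join without spaces: rvmjrysllurr


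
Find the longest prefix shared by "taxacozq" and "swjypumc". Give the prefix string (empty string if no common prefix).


String 1: 'taxacozq'
String 2: 'swjypumc'
Compare position by position:
pos 0: 't' vs 's' differ -> stop
Longest common prefix: "" (length 0)


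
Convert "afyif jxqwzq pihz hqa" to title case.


Input string: 'afyif jxqwzq pihz hqa'
Operation: capitalize first letter of each word
Word transformations: 'afyif'->'Afyif', 'jxqwzq'->'Jxqwzq', 'pihz'->'Pihz', 'hqa'->'Hqa'
Result: Afyif Jxqwzq Pihz Hqa


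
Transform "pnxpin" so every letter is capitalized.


Input string: 'pnxpin'
Operation: convert each letter to uppercase
Mapping: 'p'->'P', 'n'->'N', 'x'->'X', 'p'->'P', 'i'->'I', 'n'->'N'
Result: PNXPIN


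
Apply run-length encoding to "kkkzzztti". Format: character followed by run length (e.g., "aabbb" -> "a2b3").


Input: 'kkkzzztti'
Operation: identify consecutive runs
Runs: 'kkk' -> k3, 'zzz' -> z3, 'tt' -> t2, 'i' -> i1
Encoded: k3z3t2i1


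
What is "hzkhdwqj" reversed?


Input string: 'hzkhdwqj'
Operation: reverse character order
Original order: 'h' -> 'z' -> 'k' -> 'h' -> 'd' -> 'w' -> 'q' -> 'j'
Reversed order: 'j' -> 'q' -> 'w' -> 'd' -> 'h' -> 'k' -> 'z' -> 'h'
Result: jqwdhkzh


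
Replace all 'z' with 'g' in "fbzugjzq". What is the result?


Input string: 'fbzugjzq'
Operation: replace 'z' with 'g'
Positions of 'z': 2, 6
After replacement: fbgugjgq


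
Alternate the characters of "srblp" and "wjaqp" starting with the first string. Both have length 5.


String 1: 'srblp'
String 2: 'wjaqp'
Operation: alternate characters
Pairs: 's'+'w', 'r'+'j', 'b'+'a', 'l'+'q', 'p'+'p'
Result: swrjbalqpp


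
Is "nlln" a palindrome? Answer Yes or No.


Input string: 'nlln'
Reversed: 'nlln'
Compare pairs: s[0]='n' vs s[3]='n' (match), s[1]='l' vs s[2]='l' (match)
Palindrome: Yes


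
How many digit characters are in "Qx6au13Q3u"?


Input string: 'Qx6au13Q3u'
Operation: count digit characters (0-9)
Scan: 'Q', 'x', '6'(digit), 'a', 'u', '1'(digit), '3'(digit), 'Q', '3'(digit), 'u'
Digits found: 4
Result: 4


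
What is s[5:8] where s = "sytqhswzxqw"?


Input string: 'sytqhswzxqw'
Operation: slice [5:8]
Extract characters: s[5]='s', s[6]='w', s[7]='z'
Result: swz


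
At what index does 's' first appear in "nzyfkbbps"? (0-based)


Input string: 'nzyfkbbps'
Target: 's'
Scanning left to right: s[0]='n', s[1]='z', s[2]='y', s[3]='f', s[4]='k', s[5]='b', s[6]='b', s[7]='p', s[8]='s'
First match at index: 8


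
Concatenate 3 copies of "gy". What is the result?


Input string: 'gy'
Operation: repeat 3 times
Concatenation: 'gy' + 'gy' + 'gy'
Result: gygygy


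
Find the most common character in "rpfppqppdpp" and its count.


Input: 'rpfppqppdpp'
Operation: tally each character
Counts: 'd':1, 'f':1, 'p':7, 'q':1, 'r':1
Maximum: 'p' appears 7 times


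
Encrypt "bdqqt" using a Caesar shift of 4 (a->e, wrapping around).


Input: 'bdqqt', shift = 4
Operation: for each letter, (position + 4) mod 26
Mapping: 'b'(1+4=5)->'f', 'd'(3+4=7)->'h', 'q'(16+4=20)->'u', 'q'(16+4=20)->'u', 't'(19+4=23)->'x'
Result: fhuux


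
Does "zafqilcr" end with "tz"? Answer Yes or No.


Input string: 'zafqilcr'
Suffix to check: 'tz'
Last 2 characters of input: 'cr'
Match: False
Result: No


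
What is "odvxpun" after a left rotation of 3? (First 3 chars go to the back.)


Input: 'odvxpun', shift = 3
Operation: split at index 3 and swap parts
Front part s[0:3] = 'odv'
Back part s[3:] = 'xpun'
Rotated = back + front = 'xpun' + 'odv'
Result: xpunodv


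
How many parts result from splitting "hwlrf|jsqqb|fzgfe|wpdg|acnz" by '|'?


Input string: 'hwlrf|jsqqb|fzgfe|wpdg|acnz'
Delimiter: '|'
Split result: 'hwlrf', 'jsqqb', 'fzgfe', 'wpdg', 'acnz'
Number of parts: 5


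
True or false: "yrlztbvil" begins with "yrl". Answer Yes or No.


Input string: 'yrlztbvil'
Prefix to check: 'yrl'
First 3 characters of input: 'yrl'
Match: True
Result: Yes


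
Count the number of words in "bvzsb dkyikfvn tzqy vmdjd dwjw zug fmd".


Input string: 'bvzsb dkyikfvn tzqy vmdjd dwjw zug fmd'
Operation: split by spaces
Words found: 'bvzsb', 'dkyikfvn', 'tzqy', 'vmdjd', 'dwjw', 'zug', 'fmd'
Word count: 7


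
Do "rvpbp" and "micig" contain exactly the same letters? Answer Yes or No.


String 1: 'rvpbp' -> sorted: 'bpprv'
String 2: 'micig' -> sorted: 'cgiim'
Compare sorted forms: 'bpprv' != 'cgiim'
Anagram: No


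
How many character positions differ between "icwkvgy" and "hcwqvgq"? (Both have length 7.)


String 1: 'icwkvgy'
String 2: 'hcwqvgq'
Compare each position: pos 0: 'i'!='h', pos 1: 'c'=='c', pos 2: 'w'=='w', pos 3: 'k'!='q', pos 4: 'v'=='v', pos 5: 'g'=='g', pos 6: 'y'!='q'
Differing positions: 3
Hamming distance: 3


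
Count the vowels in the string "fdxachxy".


Input string: 'fdxachxy'
Operation: count vowels (a, e, i, o, u)
Scan: s[0]='f', s[1]='d', s[2]='x', s[3]='a' (vowel), s[4]='c', s[5]='h', s[6]='x', s[7]='y'
Vowels found: 1
Result: 1


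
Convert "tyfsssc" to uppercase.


Input string: 'tyfsssc'
Operation: convert each letter to uppercase
Mapping: 't'->'T', 'y'->'Y', 'f'->'F', 's'->'S', 's'->'S', 's'->'S', 'c'->'C'
Result: TYFSSSC


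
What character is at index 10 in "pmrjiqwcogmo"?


Input string: 'pmrjiqwcogmo'
Operation: get character at index 10
Index mapping: s[0]='p', s[1]='m', s[2]='r', s[3]='j', s[4]='i', s[5]='q', s[6]='w', s[7]='c', s[8]='o', s[9]='g', s[10]='m'
Result: 'm'


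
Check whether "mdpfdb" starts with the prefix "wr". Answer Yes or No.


Input string: 'mdpfdb'
Prefix to check: 'wr'
First 2 characters of input: 'md'
Match: False
Result: No


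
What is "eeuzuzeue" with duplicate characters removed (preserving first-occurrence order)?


Input: 'eeuzuzeue'
Operation: keep first occurrence of each character
Scan: s[0]='e' new -> keep; s[1]='e' seen -> skip; s[2]='u' new -> keep; s[3]='z' new -> keep; s[4]='u' seen -> skip; s[5]='z' seen -> skip; s[6]='e' seen -> skip; s[7]='u' seen -> skip; s[8]='e' seen -> skip
Result: euz


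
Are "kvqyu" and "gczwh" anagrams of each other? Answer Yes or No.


String 1: 'kvqyu' -> sorted: 'kquvy'
String 2: 'gczwh' -> sorted: 'cghwz'
Compare sorted forms: 'kquvy' != 'cghwz'
Anagram: No


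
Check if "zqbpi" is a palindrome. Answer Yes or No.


Input string: 'zqbpi'
Reversed: 'ipbqz'
Compare pairs: s[0]='z' vs s[4]='i' (mismatch), s[1]='q' vs s[3]='p' (mismatch)
Palindrome: No


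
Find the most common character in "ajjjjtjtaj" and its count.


Input: 'ajjjjtjtaj'
Operation: tally each character
Counts: 'a':2, 'j':6, 't':2
Maximum: 'j' appears 6 times


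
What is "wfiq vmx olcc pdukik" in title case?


Input string: 'wfiq vmx olcc pdukik'
Operation: capitalize first letter of each word
Word transformations: 'wfiq'->'Wfiq', 'vmx'->'Vmx', 'olcc'->'Olcc', 'pdukik'->'Pdukik'
Result: Wfiq Vmx Olcc Pdukik


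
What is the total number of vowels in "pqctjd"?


Input string: 'pqctjd'
Operation: count vowels (a, e, i, o, u)
Scan: s[0]='p', s[1]='q', s[2]='c', s[3]='t', s[4]='j', s[5]='d'
Vowels found: 0
Result: 0


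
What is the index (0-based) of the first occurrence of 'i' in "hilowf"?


Input string: 'hilowf'
Target: 'i'
Scanning left to right: s[0]='h', s[1]='i'
First match at index: 1


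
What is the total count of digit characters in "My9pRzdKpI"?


Input string: 'My9pRzdKpI'
Operation: count digit characters (0-9)
Scan: 'M', 'y', '9'(digit), 'p', 'R', 'z', 'd', 'K', 'p', 'I'
Digits found: 1
Result: 1


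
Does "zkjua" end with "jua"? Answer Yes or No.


Input string: 'zkjua'
Suffix to check: 'jua'
Last 3 characters of input: 'jua'
Match: True
Result: Yes


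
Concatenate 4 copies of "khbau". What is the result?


Input string: 'khbau'
Operation: repeat 4 times
Concatenation: 'khbau' + 'khbau' + 'khbau' + 'khbau'
Result: khbaukhbaukhbaukhbau


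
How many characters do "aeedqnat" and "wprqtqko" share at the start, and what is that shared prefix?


String 1: 'aeedqnat'
String 2: 'wprqtqko'
Compare position by position:
pos 0: 'a' vs 'w' differ -> stop
Longest common prefix: "" (length 0)


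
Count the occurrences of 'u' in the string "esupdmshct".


Input string: 'esupdmshct'
Target character: 'u'
Scan each position: s[2]='u'
Matches found at indices: 2
Total: 1
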